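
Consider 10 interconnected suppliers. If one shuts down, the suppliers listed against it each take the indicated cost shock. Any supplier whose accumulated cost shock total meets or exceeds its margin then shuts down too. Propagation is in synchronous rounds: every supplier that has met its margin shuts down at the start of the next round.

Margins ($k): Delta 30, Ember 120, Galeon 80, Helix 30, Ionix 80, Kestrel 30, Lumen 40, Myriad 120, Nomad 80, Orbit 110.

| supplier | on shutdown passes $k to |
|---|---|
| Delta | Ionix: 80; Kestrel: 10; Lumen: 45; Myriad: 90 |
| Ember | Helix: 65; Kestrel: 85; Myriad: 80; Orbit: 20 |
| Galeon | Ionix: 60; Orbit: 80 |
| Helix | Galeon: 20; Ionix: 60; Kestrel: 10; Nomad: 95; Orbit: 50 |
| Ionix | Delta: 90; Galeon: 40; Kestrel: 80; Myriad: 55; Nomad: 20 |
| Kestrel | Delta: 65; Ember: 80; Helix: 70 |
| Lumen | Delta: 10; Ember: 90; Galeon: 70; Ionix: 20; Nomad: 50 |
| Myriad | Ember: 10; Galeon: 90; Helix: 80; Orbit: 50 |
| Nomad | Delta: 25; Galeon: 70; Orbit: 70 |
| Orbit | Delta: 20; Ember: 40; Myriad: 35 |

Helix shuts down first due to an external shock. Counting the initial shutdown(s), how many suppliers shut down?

10

Round 1 — Helix shuts down (initial).
  Galeon: +20 → 20 < 80
  Ionix: +60 → 60 < 80
  Kestrel: +10 → 10 < 30
  Nomad: +95 → 95 ≥ 80
  Orbit: +50 → 50 < 110
Round 2 — Nomad shuts down.
  Delta: +25 → 25 < 30
  Galeon: +70 → 90 ≥ 80
  Orbit: +70 → 120 ≥ 110
Round 3 — Galeon, Orbit shut down.
  Delta: +20 → 45 ≥ 30
  Ember: +40 → 40 < 120
  Ionix: +60 → 120 ≥ 80
  Myriad: +35 → 35 < 120
Round 4 — Delta, Ionix shut down.
  Kestrel: +10+80 → 100 ≥ 30
  Lumen: +45 → 45 ≥ 40
  Myriad: +90+55 → 180 ≥ 120
Round 5 — Kestrel, Lumen, Myriad shut down.
  Ember: +80+90+10 → 220 ≥ 120
Round 6 — Ember shuts down.
No further shutdowns.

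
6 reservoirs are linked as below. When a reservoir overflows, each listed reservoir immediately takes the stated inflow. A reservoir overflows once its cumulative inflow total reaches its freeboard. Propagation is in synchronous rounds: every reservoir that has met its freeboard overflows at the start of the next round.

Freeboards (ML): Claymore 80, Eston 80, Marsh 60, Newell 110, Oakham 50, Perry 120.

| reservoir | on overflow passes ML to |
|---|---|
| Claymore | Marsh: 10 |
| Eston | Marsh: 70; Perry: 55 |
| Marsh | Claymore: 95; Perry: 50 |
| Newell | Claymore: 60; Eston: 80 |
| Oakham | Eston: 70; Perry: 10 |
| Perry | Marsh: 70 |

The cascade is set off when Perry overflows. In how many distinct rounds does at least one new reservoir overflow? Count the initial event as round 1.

Round 1 — Perry overflows (initial).
  Marsh: +70 → 70 ≥ 60
Round 2 — Marsh overflows.
  Claymore: +95 → 95 ≥ 80
Round 3 — Claymore overflows.
No further overflows.

3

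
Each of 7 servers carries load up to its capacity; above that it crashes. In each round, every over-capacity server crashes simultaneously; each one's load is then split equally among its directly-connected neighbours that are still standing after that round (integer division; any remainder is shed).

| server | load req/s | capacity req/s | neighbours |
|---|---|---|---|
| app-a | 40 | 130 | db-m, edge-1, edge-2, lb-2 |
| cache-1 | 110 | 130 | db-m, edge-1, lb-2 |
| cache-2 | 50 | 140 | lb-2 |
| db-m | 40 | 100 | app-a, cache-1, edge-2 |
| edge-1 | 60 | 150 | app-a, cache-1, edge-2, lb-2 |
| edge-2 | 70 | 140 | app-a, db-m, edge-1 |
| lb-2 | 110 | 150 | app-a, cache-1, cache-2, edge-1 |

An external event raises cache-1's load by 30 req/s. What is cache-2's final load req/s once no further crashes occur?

Round 1 — cache-1 at 140 > 130. cache-1 crashes.
  cache-1 sheds 140 req/s to db-m, edge-1, lb-2: 46 each (2 lost).
    db-m: 40+46 = 86 ≤ 100
    edge-1: 60+46 = 106 ≤ 150
    lb-2: 110+46 = 156 > 150
Round 2 — lb-2 crashes.
  lb-2 sheds 156 req/s to app-a, cache-2, edge-1: 52 each.
    app-a: 40+52 = 92 ≤ 130
    cache-2: 50+52 = 102 ≤ 140
    edge-1: 106+52 = 158 > 150
Round 3 — edge-1 crashes.
  edge-1 sheds 158 req/s to app-a, edge-2: 79 each.
    app-a: 92+79 = 171 > 130
    edge-2: 70+79 = 149 > 140
Round 4 — app-a, edge-2 crash.
  app-a sheds 171 req/s to db-m: 171 each.
    db-m: 86+171 = 257 > 100
  edge-2 sheds 149 req/s to db-m: 149 each.
    db-m: 257+149 = 406 > 100
Round 5 — db-m crashes.
  db-m sheds 406 req/s: no online neighbours, lost.
No further crashes.

102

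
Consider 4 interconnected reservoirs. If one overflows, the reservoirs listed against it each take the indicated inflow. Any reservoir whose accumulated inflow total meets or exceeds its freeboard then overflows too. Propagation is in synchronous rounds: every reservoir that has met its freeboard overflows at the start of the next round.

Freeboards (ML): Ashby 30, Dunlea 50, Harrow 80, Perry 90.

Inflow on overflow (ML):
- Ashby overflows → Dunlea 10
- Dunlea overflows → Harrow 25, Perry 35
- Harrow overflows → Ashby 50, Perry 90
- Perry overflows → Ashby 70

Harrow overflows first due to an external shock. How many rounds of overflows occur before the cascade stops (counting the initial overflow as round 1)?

2

Round 1 — Harrow overflows (initial).
  Ashby: +50 → 50 ≥ 30
  Perry: +90 → 90 ≥ 90
Round 2 — Ashby, Perry overflow.
  Dunlea: +10 → 10 < 50
No further overflows.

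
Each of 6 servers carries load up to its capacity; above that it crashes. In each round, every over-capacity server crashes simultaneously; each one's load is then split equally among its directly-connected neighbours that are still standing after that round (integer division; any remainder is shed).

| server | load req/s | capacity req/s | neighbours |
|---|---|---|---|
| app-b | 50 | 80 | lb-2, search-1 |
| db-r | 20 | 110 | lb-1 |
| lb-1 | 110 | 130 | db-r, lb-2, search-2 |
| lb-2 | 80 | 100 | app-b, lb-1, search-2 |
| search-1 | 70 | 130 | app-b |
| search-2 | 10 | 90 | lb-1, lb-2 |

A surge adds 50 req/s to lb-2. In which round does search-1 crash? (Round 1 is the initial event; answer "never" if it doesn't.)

3

Round 1 — lb-2 at 130 > 100. lb-2 crashes.
  lb-2 sheds 130 req/s to app-b, lb-1, search-2: 43 each (1 lost).
    app-b: 50+43 = 93 > 80
    lb-1: 110+43 = 153 > 130
    search-2: 10+43 = 53 ≤ 90
Round 2 — app-b, lb-1 crash.
  app-b sheds 93 req/s to search-1: 93 each.
    search-1: 70+93 = 163 > 130
  lb-1 sheds 153 req/s to db-r, search-2: 76 each (1 lost).
    db-r: 20+76 = 96 ≤ 110
    search-2: 53+76 = 129 > 90
Round 3 — search-1, search-2 crash.
  search-1 sheds 163 req/s: no online neighbours, lost.
  search-2 sheds 129 req/s: no online neighbours, lost.
No further crashes.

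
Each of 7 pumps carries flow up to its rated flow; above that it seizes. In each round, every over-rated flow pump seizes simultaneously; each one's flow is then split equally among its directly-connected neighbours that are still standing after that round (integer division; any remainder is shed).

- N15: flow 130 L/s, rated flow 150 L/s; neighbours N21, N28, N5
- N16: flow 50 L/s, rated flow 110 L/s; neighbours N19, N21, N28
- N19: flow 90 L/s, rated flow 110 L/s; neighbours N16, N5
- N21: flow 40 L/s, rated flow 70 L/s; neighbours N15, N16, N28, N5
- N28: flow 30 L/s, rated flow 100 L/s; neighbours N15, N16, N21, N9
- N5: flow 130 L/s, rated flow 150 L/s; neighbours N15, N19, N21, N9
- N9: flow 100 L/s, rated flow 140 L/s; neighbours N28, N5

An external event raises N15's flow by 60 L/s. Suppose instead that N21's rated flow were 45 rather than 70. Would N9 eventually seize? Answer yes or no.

With N21's rated flow at 45:
Round 1 — N15 at 190 > 150. N15 seizes.
  N15 sheds 190 L/s to N21, N28, N5: 63 each (1 lost).
    N21: 40+63 = 103 > 45
    N28: 30+63 = 93 ≤ 100
    N5: 130+63 = 193 > 150
Round 2 — N21, N5 seize.
  N21 sheds 103 L/s to N16, N28: 51 each (1 lost).
    N16: 50+51 = 101 ≤ 110
    N28: 93+51 = 144 > 100
  N5 sheds 193 L/s to N19, N9: 96 each (1 lost).
    N19: 90+96 = 186 > 110
    N9: 100+96 = 196 > 140
Round 3 — N19, N28, N9 seize.
  N19 sheds 186 L/s to N16: 186 each.
    N16: 101+186 = 287 > 110
  N28 sheds 144 L/s to N16: 144 each.
    N16: 287+144 = 431 > 110
  N9 sheds 196 L/s: no online neighbours, lost.
Round 4 — N16 seizes.
  N16 sheds 431 L/s: no online neighbours, lost.
No further seizures.

yes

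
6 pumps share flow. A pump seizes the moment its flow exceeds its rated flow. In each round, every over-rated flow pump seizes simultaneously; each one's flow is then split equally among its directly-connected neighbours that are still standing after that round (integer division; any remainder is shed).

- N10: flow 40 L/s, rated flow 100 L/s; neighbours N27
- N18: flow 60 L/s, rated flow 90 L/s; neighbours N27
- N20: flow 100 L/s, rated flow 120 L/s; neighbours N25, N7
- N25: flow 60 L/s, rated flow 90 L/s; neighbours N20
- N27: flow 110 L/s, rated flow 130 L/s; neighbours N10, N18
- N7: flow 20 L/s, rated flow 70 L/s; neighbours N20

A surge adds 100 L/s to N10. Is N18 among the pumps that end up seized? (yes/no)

Round 1 — N10 at 140 > 100. N10 seizes.
  N10 sheds 140 L/s to N27: 140 each.
    N27: 110+140 = 250 > 130
Round 2 — N27 seizes.
  N27 sheds 250 L/s to N18: 250 each.
    N18: 60+250 = 310 > 90
Round 3 — N18 seizes.
  N18 sheds 310 L/s: no online neighbours, lost.
No further seizures.

yes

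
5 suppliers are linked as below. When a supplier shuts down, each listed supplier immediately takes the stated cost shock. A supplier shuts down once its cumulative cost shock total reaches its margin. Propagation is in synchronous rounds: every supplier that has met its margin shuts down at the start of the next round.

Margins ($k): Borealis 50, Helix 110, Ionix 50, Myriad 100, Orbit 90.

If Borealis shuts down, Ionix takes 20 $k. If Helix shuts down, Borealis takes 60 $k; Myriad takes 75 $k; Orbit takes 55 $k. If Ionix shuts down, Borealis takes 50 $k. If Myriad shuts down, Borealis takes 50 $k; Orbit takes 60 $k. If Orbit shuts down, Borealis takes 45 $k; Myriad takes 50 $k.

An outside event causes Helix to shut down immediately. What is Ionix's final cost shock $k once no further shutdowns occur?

20

Round 1 — Helix shuts down (initial).
  Borealis: +60 → 60 ≥ 50
  Myriad: +75 → 75 < 100
  Orbit: +55 → 55 < 90
Round 2 — Borealis shuts down.
  Ionix: +20 → 20 < 50
No further shutdowns.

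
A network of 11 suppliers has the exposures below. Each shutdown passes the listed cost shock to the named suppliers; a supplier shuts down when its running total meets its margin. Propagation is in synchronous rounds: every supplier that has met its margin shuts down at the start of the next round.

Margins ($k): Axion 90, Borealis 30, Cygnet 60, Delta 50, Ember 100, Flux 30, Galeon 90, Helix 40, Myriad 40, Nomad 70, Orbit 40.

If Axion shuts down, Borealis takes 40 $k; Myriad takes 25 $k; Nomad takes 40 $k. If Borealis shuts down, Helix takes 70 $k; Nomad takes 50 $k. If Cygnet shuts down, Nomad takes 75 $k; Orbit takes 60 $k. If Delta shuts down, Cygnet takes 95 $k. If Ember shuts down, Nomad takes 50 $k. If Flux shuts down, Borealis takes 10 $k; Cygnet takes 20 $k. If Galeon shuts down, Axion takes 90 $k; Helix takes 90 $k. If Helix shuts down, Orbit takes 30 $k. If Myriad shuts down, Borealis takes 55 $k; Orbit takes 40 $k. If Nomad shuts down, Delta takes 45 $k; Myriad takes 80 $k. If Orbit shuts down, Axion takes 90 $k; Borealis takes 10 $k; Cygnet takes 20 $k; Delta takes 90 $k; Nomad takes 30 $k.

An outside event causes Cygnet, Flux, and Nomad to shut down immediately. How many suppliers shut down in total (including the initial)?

Round 1 — Cygnet, Flux, Nomad shut down (initial).
  Borealis: +10 → 10 < 30
  Delta: +45 → 45 < 50
  Myriad: +80 → 80 ≥ 40
  Orbit: +60 → 60 ≥ 40
Round 2 — Myriad, Orbit shut down.
  Axion: +90 → 90 ≥ 90
  Borealis: +55+10 → 75 ≥ 30
  Delta: +90 → 135 ≥ 50
Round 3 — Axion, Borealis, Delta shut down.
  Helix: +70 → 70 ≥ 40
Round 4 — Helix shuts down.
No further shutdowns.

9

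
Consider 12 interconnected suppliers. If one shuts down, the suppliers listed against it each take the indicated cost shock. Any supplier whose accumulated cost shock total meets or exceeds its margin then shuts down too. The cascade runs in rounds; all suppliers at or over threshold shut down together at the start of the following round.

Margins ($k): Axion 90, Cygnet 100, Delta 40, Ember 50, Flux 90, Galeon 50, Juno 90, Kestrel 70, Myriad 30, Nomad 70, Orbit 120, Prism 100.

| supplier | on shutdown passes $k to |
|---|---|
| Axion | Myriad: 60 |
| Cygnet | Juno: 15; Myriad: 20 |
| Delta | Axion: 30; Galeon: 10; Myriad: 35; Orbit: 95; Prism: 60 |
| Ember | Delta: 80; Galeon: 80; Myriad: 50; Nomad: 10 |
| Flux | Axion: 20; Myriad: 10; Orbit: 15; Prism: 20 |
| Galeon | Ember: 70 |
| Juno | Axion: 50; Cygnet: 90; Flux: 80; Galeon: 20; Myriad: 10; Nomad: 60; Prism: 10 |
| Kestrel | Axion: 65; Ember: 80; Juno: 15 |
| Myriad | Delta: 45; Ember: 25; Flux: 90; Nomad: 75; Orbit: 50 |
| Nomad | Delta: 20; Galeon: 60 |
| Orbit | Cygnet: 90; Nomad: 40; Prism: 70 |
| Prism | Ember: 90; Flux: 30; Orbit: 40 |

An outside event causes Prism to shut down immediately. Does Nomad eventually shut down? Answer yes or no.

yes

Round 1 — Prism shuts down (initial).
  Ember: +90 → 90 ≥ 50
  Flux: +30 → 30 < 90
  Orbit: +40 → 40 < 120
Round 2 — Ember shuts down.
  Delta: +80 → 80 ≥ 40
  Galeon: +80 → 80 ≥ 50
  Myriad: +50 → 50 ≥ 30
  Nomad: +10 → 10 < 70
Round 3 — Delta, Galeon, Myriad shut down.
  Axion: +30 → 30 < 90
  Flux: +90 → 120 ≥ 90
  Nomad: +75 → 85 ≥ 70
  Orbit: +95+50 → 185 ≥ 120
Round 4 — Flux, Nomad, Orbit shut down.
  Axion: +20 → 50 < 90
  Cygnet: +90 → 90 < 100
No further shutdowns.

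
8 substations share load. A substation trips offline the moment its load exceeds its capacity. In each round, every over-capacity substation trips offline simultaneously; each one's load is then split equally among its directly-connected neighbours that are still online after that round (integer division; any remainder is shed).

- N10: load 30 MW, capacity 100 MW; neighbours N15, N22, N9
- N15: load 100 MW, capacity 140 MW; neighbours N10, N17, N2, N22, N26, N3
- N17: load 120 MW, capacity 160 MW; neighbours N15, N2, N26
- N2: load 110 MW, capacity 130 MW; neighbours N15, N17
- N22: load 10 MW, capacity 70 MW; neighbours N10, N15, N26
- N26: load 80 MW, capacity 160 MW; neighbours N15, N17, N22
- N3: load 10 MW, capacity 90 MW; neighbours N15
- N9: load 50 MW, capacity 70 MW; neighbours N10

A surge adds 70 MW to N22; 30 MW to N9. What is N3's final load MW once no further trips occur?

Round 1 — N22 at 80 > 70; N9 at 80 > 70. N22, N9 trip offline.
  N22 sheds 80 MW to N10, N15, N26: 26 each (2 lost).
    N10: 30+26 = 56 ≤ 100
    N15: 100+26 = 126 ≤ 140
    N26: 80+26 = 106 ≤ 160
  N9 sheds 80 MW to N10: 80 each.
    N10: 56+80 = 136 > 100
Round 2 — N10 trips offline.
  N10 sheds 136 MW to N15: 136 each.
    N15: 126+136 = 262 > 140
Round 3 — N15 trips offline.
  N15 sheds 262 MW to N17, N2, N26, N3: 65 each (2 lost).
    N17: 120+65 = 185 > 160
    N2: 110+65 = 175 > 130
    N26: 106+65 = 171 > 160
    N3: 10+65 = 75 ≤ 90
Round 4 — N17, N2, N26 trip offline.
  N17 sheds 185 MW: no online neighbours, lost.
  N2 sheds 175 MW: no online neighbours, lost.
  N26 sheds 171 MW: no online neighbours, lost.
No further trips.

75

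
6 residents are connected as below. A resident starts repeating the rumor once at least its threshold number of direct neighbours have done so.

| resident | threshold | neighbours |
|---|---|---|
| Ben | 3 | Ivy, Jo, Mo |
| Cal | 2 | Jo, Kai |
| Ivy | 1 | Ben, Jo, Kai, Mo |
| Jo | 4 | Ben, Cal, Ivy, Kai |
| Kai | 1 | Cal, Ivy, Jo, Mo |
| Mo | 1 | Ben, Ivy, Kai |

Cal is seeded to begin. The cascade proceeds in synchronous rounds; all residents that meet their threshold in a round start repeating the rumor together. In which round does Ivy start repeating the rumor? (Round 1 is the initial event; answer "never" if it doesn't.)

Round 1 — Cal starts repeating the rumor (initial).
Round 2 — checking thresholds:
  Jo: 1 of 4 neighbours < 4, not yet.
  Kai: 1 of 4 neighbours ≥ 1, starts repeating the rumor.
Round 3 — checking thresholds:
  Ivy: 1 of 4 neighbours ≥ 1, starts repeating the rumor.
  Jo: 2 of 4 neighbours < 4, not yet.
  Mo: 1 of 3 neighbours ≥ 1, starts repeating the rumor.
Round 4 — no new spreads; cascade stops.

3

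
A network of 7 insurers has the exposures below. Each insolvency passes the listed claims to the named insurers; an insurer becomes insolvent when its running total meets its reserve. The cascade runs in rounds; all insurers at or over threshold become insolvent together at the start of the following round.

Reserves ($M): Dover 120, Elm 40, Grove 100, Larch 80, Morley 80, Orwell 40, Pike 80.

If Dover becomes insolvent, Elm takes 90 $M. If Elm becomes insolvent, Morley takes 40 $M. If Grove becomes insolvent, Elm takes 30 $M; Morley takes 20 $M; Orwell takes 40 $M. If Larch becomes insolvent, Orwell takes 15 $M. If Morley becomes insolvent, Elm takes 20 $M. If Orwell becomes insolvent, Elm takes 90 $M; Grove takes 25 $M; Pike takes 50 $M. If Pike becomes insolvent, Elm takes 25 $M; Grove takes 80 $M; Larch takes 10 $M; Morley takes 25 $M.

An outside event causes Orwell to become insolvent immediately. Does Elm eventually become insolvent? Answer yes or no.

Round 1 — Orwell becomes insolvent (initial).
  Elm: +90 → 90 ≥ 40
  Grove: +25 → 25 < 100
  Pike: +50 → 50 < 80
Round 2 — Elm becomes insolvent.
  Morley: +40 → 40 < 80
No further insolvencies.

yes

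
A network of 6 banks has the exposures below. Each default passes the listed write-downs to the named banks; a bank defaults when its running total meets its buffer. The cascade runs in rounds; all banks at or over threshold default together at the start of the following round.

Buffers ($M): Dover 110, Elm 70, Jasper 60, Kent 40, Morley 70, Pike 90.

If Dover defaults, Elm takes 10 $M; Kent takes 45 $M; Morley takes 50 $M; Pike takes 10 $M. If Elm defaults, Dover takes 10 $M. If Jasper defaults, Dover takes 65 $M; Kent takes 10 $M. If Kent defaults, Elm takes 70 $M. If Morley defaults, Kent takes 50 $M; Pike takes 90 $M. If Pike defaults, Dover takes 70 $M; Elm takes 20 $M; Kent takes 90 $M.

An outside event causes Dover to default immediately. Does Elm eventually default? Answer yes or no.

yes

Round 1 — Dover defaults (initial).
  Elm: +10 → 10 < 70
  Kent: +45 → 45 ≥ 40
  Morley: +50 → 50 < 70
  Pike: +10 → 10 < 90
Round 2 — Kent defaults.
  Elm: +70 → 80 ≥ 70
Round 3 — Elm defaults.
No further defaults.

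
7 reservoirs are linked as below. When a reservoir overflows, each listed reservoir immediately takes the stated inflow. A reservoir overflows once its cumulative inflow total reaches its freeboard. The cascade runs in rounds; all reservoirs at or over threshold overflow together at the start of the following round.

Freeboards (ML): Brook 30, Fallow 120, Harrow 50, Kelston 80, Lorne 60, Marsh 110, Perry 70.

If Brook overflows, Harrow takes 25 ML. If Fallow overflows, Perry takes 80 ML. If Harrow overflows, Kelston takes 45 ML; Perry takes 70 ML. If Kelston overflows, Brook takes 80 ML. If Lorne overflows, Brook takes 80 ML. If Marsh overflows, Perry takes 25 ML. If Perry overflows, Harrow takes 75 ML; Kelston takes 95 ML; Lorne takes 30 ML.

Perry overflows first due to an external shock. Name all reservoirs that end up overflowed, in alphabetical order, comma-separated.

Brook, Harrow, Kelston, Perry

Round 1 — Perry overflows (initial).
  Harrow: +75 → 75 ≥ 50
  Kelston: +95 → 95 ≥ 80
  Lorne: +30 → 30 < 60
Round 2 — Harrow, Kelston overflow.
  Brook: +80 → 80 ≥ 30
Round 3 — Brook overflows.
No further overflows.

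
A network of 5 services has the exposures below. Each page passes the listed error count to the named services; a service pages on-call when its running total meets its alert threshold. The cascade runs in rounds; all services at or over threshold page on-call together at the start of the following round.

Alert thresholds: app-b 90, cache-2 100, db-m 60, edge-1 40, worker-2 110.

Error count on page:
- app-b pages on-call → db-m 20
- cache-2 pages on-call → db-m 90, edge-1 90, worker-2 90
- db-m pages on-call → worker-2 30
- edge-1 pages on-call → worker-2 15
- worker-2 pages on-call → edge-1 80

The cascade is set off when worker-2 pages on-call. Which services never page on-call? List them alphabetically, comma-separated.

Round 1 — worker-2 pages on-call (initial).
  edge-1: +80 → 80 ≥ 40
Round 2 — edge-1 pages on-call.
No further pages.

app-b, cache-2, db-m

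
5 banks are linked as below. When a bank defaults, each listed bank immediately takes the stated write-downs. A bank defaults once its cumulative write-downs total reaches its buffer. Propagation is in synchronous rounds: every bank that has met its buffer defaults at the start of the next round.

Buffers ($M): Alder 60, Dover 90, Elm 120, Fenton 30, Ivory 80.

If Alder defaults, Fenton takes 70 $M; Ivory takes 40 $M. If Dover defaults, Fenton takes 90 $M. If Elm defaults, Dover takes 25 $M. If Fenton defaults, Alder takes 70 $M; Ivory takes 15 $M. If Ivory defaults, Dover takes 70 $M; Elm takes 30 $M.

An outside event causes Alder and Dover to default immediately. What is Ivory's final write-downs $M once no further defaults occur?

55

Round 1 — Alder, Dover default (initial).
  Fenton: +70+90 → 160 ≥ 30
  Ivory: +40 → 40 < 80
Round 2 — Fenton defaults.
  Ivory: +15 → 55 < 80
No further defaults.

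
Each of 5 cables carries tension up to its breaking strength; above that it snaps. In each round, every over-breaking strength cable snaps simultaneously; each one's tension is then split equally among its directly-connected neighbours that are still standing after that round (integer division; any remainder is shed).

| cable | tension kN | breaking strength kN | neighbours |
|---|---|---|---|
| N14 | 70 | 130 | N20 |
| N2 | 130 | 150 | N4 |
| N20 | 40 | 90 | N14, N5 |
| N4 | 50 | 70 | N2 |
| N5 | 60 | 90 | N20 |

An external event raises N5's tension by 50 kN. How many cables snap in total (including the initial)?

3

Round 1 — N5 at 110 > 90. N5 snaps.
  N5 sheds 110 kN to N20: 110 each.
    N20: 40+110 = 150 > 90
Round 2 — N20 snaps.
  N20 sheds 150 kN to N14: 150 each.
    N14: 70+150 = 220 > 130
Round 3 — N14 snaps.
  N14 sheds 220 kN: no online neighbours, lost.
No further breaks.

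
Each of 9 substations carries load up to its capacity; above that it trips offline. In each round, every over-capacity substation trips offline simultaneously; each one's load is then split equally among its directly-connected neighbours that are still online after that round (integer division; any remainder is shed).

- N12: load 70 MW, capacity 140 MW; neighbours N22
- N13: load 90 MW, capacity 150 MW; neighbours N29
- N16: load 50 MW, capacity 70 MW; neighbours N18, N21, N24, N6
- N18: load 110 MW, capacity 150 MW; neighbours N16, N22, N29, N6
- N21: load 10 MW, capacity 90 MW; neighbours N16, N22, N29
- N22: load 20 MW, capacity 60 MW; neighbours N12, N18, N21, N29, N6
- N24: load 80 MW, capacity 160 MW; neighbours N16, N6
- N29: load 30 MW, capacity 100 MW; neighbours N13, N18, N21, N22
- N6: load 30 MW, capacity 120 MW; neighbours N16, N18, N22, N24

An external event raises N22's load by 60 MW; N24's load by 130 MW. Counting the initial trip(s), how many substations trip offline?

8

Round 1 — N22 at 80 > 60; N24 at 210 > 160. N22, N24 trip offline.
  N22 sheds 80 MW to N12, N18, N21, N29, N6: 16 each.
    N12: 70+16 = 86 ≤ 140
    N18: 110+16 = 126 ≤ 150
    N21: 10+16 = 26 ≤ 90
    N29: 30+16 = 46 ≤ 100
    N6: 30+16 = 46 ≤ 120
  N24 sheds 210 MW to N16, N6: 105 each.
    N16: 50+105 = 155 > 70
    N6: 46+105 = 151 > 120
Round 2 — N16, N6 trip offline.
  N16 sheds 155 MW to N18, N21: 77 each (1 lost).
    N18: 126+77 = 203 > 150
    N21: 26+77 = 103 > 90
  N6 sheds 151 MW to N18: 151 each.
    N18: 203+151 = 354 > 150
Round 3 — N18, N21 trip offline.
  N18 sheds 354 MW to N29: 354 each.
    N29: 46+354 = 400 > 100
  N21 sheds 103 MW to N29: 103 each.
    N29: 400+103 = 503 > 100
Round 4 — N29 trips offline.
  N29 sheds 503 MW to N13: 503 each.
    N13: 90+503 = 593 > 150
Round 5 — N13 trips offline.
  N13 sheds 593 MW: no online neighbours, lost.
No further trips.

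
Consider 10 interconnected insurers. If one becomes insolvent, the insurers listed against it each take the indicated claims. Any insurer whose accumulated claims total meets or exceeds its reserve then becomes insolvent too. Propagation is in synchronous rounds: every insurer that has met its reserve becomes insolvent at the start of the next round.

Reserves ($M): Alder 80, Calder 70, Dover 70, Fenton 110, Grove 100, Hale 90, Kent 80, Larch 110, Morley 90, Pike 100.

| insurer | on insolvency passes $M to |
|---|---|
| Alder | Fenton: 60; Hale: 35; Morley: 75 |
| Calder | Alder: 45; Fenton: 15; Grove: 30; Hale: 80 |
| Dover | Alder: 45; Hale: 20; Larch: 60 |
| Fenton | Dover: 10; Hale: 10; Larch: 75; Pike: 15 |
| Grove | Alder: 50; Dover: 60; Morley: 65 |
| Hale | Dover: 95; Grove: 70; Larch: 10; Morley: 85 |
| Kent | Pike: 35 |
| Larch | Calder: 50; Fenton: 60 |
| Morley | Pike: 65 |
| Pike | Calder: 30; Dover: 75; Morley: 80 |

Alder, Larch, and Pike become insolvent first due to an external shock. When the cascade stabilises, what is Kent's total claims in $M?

Round 1 — Alder, Larch, Pike become insolvent (initial).
  Calder: +50+30 → 80 ≥ 70
  Dover: +75 → 75 ≥ 70
  Fenton: +60+60 → 120 ≥ 110
  Hale: +35 → 35 < 90
  Morley: +75+80 → 155 ≥ 90
Round 2 — Calder, Dover, Fenton, Morley become insolvent.
  Grove: +30 → 30 < 100
  Hale: +80+20+10 → 145 ≥ 90
Round 3 — Hale becomes insolvent.
  Grove: +70 → 100 ≥ 100
Round 4 — Grove becomes insolvent.
No further insolvencies.

0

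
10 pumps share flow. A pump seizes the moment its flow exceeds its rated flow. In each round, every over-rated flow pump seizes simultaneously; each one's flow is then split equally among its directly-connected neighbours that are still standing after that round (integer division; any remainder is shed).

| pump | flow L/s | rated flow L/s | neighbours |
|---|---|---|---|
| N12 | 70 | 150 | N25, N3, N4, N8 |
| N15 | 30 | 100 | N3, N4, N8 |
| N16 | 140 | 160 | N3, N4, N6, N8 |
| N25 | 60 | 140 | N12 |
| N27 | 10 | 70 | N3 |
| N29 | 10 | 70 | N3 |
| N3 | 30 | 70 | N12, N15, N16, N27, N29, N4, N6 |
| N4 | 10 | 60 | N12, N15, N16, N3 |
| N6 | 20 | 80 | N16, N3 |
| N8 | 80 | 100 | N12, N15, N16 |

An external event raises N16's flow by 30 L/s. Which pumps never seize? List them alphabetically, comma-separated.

N27, N29, N6

Round 1 — N16 at 170 > 160. N16 seizes.
  N16 sheds 170 L/s to N3, N4, N6, N8: 42 each (2 lost).
    N3: 30+42 = 72 > 70
    N4: 10+42 = 52 ≤ 60
    N6: 20+42 = 62 ≤ 80
    N8: 80+42 = 122 > 100
Round 2 — N3, N8 seize.
  N3 sheds 72 L/s to N12, N15, N27, N29, N4, N6: 12 each.
    N12: 70+12 = 82 ≤ 150
    N15: 30+12 = 42 ≤ 100
    N27: 10+12 = 22 ≤ 70
    N29: 10+12 = 22 ≤ 70
    N4: 52+12 = 64 > 60
    N6: 62+12 = 74 ≤ 80
  N8 sheds 122 L/s to N12, N15: 61 each.
    N12: 82+61 = 143 ≤ 150
    N15: 42+61 = 103 > 100
Round 3 — N15, N4 seize.
  N15 sheds 103 L/s: no online neighbours, lost.
  N4 sheds 64 L/s to N12: 64 each.
    N12: 143+64 = 207 > 150
Round 4 — N12 seizes.
  N12 sheds 207 L/s to N25: 207 each.
    N25: 60+207 = 267 > 140
Round 5 — N25 seizes.
  N25 sheds 267 L/s: no online neighbours, lost.
No further seizures.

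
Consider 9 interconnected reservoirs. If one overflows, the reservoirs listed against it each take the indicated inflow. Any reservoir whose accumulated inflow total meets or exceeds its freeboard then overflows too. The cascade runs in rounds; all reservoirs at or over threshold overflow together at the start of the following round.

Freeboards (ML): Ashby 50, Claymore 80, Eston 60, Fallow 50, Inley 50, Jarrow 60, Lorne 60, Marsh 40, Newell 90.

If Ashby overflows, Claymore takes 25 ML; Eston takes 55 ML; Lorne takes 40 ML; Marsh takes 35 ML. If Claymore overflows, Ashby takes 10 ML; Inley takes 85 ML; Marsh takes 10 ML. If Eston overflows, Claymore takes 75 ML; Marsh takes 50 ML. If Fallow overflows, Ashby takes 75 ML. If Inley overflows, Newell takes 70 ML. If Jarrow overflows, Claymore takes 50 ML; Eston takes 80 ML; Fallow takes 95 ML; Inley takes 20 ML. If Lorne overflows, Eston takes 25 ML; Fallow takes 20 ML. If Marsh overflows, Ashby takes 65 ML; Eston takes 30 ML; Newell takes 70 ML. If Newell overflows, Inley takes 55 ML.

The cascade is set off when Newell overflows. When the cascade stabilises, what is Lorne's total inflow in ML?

0

Round 1 — Newell overflows (initial).
  Inley: +55 → 55 ≥ 50
Round 2 — Inley overflows.
No further overflows.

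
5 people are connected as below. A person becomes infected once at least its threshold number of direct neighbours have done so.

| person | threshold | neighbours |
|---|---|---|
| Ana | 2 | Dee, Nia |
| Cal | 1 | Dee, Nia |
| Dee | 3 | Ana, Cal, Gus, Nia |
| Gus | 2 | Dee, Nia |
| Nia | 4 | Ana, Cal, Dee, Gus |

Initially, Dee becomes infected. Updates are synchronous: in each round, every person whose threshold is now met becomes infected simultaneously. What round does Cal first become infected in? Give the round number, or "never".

2

Round 1 — Dee becomes infected (initial).
Round 2 — checking thresholds:
  Ana: 1 of 2 neighbours < 2, holds.
  Cal: 1 of 2 neighbours ≥ 1, becomes infected.
  Gus: 1 of 2 neighbours < 2, holds.
  Nia: 1 of 4 neighbours < 4, holds.
Round 3 — no new infections; cascade stops.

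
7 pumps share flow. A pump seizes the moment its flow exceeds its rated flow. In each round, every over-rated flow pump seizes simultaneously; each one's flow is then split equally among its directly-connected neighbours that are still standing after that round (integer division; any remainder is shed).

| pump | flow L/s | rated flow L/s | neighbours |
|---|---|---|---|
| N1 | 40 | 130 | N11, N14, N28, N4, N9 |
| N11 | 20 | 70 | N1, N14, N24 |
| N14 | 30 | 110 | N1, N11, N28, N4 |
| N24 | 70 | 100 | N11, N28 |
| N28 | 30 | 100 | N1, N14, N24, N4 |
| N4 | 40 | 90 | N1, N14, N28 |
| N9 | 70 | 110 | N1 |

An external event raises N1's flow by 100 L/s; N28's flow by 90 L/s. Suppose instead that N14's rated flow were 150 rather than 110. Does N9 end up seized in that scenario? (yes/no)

With N14's rated flow at 150:
Round 1 — N1 at 140 > 130; N28 at 120 > 100. N1, N28 seize.
  N1 sheds 140 L/s to N11, N14, N4, N9: 35 each.
    N11: 20+35 = 55 ≤ 70
    N14: 30+35 = 65 ≤ 150
    N4: 40+35 = 75 ≤ 90
    N9: 70+35 = 105 ≤ 110
  N28 sheds 120 L/s to N14, N24, N4: 40 each.
    N14: 65+40 = 105 ≤ 150
    N24: 70+40 = 110 > 100
    N4: 75+40 = 115 > 90
Round 2 — N24, N4 seize.
  N24 sheds 110 L/s to N11: 110 each.
    N11: 55+110 = 165 > 70
  N4 sheds 115 L/s to N14: 115 each.
    N14: 105+115 = 220 > 150
Round 3 — N11, N14 seize.
  N11 sheds 165 L/s: no online neighbours, lost.
  N14 sheds 220 L/s: no online neighbours, lost.
No further seizures.

no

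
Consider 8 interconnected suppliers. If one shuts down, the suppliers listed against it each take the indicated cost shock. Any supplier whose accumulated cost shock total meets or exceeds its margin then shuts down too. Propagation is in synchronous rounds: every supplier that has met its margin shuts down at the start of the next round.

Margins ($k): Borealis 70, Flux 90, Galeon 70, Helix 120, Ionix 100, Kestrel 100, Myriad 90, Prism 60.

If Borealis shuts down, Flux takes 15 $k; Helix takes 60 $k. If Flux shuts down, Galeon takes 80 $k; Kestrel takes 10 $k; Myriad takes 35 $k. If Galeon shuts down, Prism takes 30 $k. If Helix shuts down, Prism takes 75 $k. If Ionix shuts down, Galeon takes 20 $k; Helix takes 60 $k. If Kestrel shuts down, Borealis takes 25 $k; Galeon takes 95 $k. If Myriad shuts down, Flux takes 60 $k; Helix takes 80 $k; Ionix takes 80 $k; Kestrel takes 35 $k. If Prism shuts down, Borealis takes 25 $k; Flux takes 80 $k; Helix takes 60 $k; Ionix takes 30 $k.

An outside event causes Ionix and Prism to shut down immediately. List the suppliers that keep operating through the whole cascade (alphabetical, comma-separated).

Round 1 — Ionix, Prism shut down (initial).
  Borealis: +25 → 25 < 70
  Flux: +80 → 80 < 90
  Galeon: +20 → 20 < 70
  Helix: +60+60 → 120 ≥ 120
Round 2 — Helix shuts down.
No further shutdowns.

Borealis, Flux, Galeon, Kestrel, Myriad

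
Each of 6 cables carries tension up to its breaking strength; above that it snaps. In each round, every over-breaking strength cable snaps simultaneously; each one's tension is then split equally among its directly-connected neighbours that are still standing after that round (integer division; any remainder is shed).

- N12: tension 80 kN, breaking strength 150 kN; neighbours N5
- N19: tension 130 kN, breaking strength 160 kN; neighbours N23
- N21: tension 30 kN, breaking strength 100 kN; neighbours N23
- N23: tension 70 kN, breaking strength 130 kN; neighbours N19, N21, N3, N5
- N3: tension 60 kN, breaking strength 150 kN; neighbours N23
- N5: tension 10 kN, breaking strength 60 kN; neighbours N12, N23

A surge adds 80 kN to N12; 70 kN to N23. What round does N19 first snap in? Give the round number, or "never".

2

Round 1 — N12 at 160 > 150; N23 at 140 > 130. N12, N23 snap.
  N12 sheds 160 kN to N5: 160 each.
    N5: 10+160 = 170 > 60
  N23 sheds 140 kN to N19, N21, N3, N5: 35 each.
    N19: 130+35 = 165 > 160
    N21: 30+35 = 65 ≤ 100
    N3: 60+35 = 95 ≤ 150
    N5: 170+35 = 205 > 60
Round 2 — N19, N5 snap.
  N19 sheds 165 kN: no online neighbours, lost.
  N5 sheds 205 kN: no online neighbours, lost.
No further breaks.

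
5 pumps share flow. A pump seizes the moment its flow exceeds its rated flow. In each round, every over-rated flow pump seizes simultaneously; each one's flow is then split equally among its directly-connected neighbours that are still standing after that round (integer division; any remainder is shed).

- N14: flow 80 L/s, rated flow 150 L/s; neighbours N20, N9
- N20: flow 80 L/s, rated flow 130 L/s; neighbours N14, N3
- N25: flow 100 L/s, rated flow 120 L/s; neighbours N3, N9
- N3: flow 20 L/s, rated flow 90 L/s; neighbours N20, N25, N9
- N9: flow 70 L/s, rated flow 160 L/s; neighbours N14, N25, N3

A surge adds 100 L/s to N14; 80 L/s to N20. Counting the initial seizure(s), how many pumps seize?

Round 1 — N14 at 180 > 150; N20 at 160 > 130. N14, N20 seize.
  N14 sheds 180 L/s to N9: 180 each.
    N9: 70+180 = 250 > 160
  N20 sheds 160 L/s to N3: 160 each.
    N3: 20+160 = 180 > 90
Round 2 — N3, N9 seize.
  N3 sheds 180 L/s to N25: 180 each.
    N25: 100+180 = 280 > 120
  N9 sheds 250 L/s to N25: 250 each.
    N25: 280+250 = 530 > 120
Round 3 — N25 seizes.
  N25 sheds 530 L/s: no online neighbours, lost.
No further seizures.

5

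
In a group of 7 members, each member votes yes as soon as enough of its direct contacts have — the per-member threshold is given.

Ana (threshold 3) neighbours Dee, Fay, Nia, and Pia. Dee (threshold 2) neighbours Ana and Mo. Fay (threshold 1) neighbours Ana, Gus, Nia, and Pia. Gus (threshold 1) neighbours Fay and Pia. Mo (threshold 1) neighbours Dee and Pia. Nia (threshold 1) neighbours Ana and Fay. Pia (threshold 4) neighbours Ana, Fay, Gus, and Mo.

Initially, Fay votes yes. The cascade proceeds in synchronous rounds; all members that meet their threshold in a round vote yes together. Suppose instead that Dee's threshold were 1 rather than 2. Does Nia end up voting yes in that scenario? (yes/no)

With Dee's threshold at 1:
Round 1 — Fay votes yes (initial).
Round 2 — checking thresholds:
  Ana: 1 of 4 neighbours < 3, holds.
  Gus: 1 of 2 neighbours ≥ 1, votes yes.
  Nia: 1 of 2 neighbours ≥ 1, votes yes.
  Pia: 1 of 4 neighbours < 4, holds.
Round 3 — no new yes votes; cascade stops.

yes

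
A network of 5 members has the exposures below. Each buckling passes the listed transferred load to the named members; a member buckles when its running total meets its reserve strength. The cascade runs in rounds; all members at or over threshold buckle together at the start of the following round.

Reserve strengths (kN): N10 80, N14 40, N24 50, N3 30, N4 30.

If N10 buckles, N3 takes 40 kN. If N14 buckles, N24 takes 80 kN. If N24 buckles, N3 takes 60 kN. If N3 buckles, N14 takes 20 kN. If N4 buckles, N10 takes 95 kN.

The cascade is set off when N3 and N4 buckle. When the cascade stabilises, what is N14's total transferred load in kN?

20

Round 1 — N3, N4 buckle (initial).
  N10: +95 → 95 ≥ 80
  N14: +20 → 20 < 40
Round 2 — N10 buckles.
No further bucklings.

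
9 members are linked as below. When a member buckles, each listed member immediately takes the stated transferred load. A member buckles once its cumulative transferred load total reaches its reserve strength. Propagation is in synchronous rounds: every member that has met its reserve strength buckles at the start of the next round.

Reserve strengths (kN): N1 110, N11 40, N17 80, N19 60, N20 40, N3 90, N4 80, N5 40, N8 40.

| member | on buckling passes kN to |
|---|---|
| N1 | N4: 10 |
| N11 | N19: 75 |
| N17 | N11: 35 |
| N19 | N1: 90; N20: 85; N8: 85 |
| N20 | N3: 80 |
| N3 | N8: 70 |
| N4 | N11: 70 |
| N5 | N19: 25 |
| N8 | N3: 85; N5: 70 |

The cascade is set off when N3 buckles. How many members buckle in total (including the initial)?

Round 1 — N3 buckles (initial).
  N8: +70 → 70 ≥ 40
Round 2 — N8 buckles.
  N5: +70 → 70 ≥ 40
Round 3 — N5 buckles.
  N19: +25 → 25 < 60
No further bucklings.

3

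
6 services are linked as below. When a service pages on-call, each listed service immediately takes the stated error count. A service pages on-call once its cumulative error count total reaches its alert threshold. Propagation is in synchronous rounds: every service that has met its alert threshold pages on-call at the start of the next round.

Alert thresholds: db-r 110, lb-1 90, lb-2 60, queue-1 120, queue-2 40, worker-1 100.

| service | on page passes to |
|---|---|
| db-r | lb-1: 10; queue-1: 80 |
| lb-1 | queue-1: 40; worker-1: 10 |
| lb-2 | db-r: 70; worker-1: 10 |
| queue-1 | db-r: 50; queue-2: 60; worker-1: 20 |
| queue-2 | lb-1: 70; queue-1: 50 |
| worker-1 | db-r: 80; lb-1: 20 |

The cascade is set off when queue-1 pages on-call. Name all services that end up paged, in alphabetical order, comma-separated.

queue-1, queue-2

Round 1 — queue-1 pages on-call (initial).
  db-r: +50 → 50 < 110
  queue-2: +60 → 60 ≥ 40
  worker-1: +20 → 20 < 100
Round 2 — queue-2 pages on-call.
  lb-1: +70 → 70 < 90
No further pages.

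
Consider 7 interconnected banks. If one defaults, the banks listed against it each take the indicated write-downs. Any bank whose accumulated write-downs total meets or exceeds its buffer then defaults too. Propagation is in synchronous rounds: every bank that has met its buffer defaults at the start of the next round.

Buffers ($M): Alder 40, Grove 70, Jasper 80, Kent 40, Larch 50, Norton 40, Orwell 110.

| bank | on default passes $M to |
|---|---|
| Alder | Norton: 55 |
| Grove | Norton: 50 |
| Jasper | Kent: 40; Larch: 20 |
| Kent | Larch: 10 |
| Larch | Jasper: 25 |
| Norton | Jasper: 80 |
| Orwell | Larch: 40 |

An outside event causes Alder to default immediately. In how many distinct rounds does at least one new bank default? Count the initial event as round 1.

4

Round 1 — Alder defaults (initial).
  Norton: +55 → 55 ≥ 40
Round 2 — Norton defaults.
  Jasper: +80 → 80 ≥ 80
Round 3 — Jasper defaults.
  Kent: +40 → 40 ≥ 40
  Larch: +20 → 20 < 50
Round 4 — Kent defaults.
  Larch: +10 → 30 < 50
No further defaults.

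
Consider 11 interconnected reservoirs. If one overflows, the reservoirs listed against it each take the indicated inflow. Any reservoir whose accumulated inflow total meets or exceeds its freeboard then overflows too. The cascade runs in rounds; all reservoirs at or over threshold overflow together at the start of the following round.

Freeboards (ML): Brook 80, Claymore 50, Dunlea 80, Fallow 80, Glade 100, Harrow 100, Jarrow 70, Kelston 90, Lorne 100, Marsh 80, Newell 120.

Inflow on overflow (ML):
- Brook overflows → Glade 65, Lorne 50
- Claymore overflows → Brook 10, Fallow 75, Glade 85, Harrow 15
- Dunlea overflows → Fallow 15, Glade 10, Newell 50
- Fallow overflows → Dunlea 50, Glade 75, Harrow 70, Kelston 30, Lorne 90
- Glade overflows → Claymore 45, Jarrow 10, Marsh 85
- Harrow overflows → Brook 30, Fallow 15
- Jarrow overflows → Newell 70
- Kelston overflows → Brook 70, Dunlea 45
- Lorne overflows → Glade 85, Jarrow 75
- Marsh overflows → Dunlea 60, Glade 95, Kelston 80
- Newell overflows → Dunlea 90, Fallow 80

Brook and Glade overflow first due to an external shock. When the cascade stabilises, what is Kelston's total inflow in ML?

Round 1 — Brook, Glade overflow (initial).
  Claymore: +45 → 45 < 50
  Jarrow: +10 → 10 < 70
  Lorne: +50 → 50 < 100
  Marsh: +85 → 85 ≥ 80
Round 2 — Marsh overflows.
  Dunlea: +60 → 60 < 80
  Kelston: +80 → 80 < 90
No further overflows.

80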